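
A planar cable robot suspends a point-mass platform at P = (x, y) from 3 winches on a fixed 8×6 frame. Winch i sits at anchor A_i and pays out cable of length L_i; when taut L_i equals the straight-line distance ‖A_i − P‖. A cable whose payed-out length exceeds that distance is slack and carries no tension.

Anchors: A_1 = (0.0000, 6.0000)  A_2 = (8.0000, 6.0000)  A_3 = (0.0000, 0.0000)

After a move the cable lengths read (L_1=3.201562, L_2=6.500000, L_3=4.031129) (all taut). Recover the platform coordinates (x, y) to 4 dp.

circle eqns → linear via eq_j − eq_1; set k_j = A_j·A_j − L_j²
k_1 = 0.0000+36.0000−10.2500 = 25.7500
-16.0000·x + 0.0000·y = k_1−k_2 = -32.0000
0.0000·x + 12.0000·y = k_1−k_3 = 42.0000
solve first two rows → x=2.0000, y=3.5000

(2.0000, 3.5000)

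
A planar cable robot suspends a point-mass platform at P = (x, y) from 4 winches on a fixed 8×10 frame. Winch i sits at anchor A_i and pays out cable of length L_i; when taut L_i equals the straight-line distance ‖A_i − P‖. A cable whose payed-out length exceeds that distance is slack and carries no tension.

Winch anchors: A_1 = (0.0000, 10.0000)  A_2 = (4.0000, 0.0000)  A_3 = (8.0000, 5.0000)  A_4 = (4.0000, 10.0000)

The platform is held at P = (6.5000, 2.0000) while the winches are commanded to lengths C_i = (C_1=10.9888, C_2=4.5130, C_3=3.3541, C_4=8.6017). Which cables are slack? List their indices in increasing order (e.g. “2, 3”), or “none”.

1, 2, 4

cable 1: L_1 = ‖A_1−P‖ = 10.3078;  C_1 = 10.9888 → slack
cable 2: L_2 = ‖A_2−P‖ = 3.2016;  C_2 = 4.5130 → slack
cable 3: L_3 = ‖A_3−P‖ = 3.3541;  C_3 = 3.3541 → taut
cable 4: L_4 = ‖A_4−P‖ = 8.3815;  C_4 = 8.6017 → slack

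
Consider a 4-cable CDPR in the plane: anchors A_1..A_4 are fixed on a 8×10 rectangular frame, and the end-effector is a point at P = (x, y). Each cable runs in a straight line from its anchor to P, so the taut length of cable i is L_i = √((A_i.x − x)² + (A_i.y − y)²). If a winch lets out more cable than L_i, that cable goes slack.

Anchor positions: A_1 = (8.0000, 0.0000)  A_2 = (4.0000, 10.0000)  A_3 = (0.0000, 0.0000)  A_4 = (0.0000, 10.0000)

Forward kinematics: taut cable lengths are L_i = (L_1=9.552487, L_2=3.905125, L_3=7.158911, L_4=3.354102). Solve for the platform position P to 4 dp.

circle eqns → linear via eq_j − eq_1; set k_j = A_j·A_j − L_j²
k_1 = 64.0000+0.0000−91.2500 = -27.2500
8.0000·x − 20.0000·y = k_1−k_2 = -128.0000
16.0000·x + 0.0000·y = k_1−k_3 = 24.0000
16.0000·x − 20.0000·y = k_1−k_4 = -116.0000
solve first two rows → x=1.5000, y=7.0000
check cable 4: ‖A_4−P‖² = 11.2500 ≈ L_4² = 11.2500 ✓

(1.5000, 7.0000)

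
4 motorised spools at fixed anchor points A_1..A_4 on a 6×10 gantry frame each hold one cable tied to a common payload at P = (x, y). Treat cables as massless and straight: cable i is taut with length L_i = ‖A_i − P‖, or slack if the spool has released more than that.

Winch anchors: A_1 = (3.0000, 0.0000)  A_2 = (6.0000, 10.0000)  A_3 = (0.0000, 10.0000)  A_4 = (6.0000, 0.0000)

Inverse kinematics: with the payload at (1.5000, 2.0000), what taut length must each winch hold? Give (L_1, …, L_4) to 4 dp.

L_1 = √((3.0000−1.5000)² + (0.0000−2.0000)²) = 2.5000
L_2 = √((6.0000−1.5000)² + (10.0000−2.0000)²) = 9.1788
L_3 = √((0.0000−1.5000)² + (10.0000−2.0000)²) = 8.1394
L_4 = √((6.0000−1.5000)² + (0.0000−2.0000)²) = 4.9244

(2.5000, 9.1788, 8.1394, 4.9244)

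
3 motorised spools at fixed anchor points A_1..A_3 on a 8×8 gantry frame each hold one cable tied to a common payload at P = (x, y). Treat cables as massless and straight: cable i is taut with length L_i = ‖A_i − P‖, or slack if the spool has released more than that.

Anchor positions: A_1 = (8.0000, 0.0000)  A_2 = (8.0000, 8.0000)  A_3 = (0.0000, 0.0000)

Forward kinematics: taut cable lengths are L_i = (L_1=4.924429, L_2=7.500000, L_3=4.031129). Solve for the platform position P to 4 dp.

(3.5000, 2.0000)

circle eqns → linear via eq_j − eq_1; set q_j = A_j·A_j − L_j²
q_1 = 64.0000+0.0000−24.2500 = 39.7500
0.0000·x − 16.0000·y = q_1−q_2 = -32.0000
16.0000·x + 0.0000·y = q_1−q_3 = 56.0000
solve first two rows → x=3.5000, y=2.0000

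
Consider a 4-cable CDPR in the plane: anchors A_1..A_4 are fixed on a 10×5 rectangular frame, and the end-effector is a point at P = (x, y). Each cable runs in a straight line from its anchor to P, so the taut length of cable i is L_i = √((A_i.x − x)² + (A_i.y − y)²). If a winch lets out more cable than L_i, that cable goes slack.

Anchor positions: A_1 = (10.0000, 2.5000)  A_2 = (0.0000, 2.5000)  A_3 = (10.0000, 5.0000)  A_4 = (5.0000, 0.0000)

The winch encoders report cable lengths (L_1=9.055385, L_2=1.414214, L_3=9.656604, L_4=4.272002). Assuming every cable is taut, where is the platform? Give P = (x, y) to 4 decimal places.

circle eqns → linear via eq_j − eq_1; set k_j = A_j·A_j − L_j²
k_1 = 100.0000+6.2500−82.0000 = 24.2500
20.0000·x + 0.0000·y = k_1−k_2 = 20.0000
0.0000·x − 5.0000·y = k_1−k_3 = -7.5000
10.0000·x + 5.0000·y = k_1−k_4 = 17.5000
solve first two rows → x=1.0000, y=1.5000
check cable 4: ‖A_4−P‖² = 18.2500 ≈ L_4² = 18.2500 ✓

(1.0000, 1.5000)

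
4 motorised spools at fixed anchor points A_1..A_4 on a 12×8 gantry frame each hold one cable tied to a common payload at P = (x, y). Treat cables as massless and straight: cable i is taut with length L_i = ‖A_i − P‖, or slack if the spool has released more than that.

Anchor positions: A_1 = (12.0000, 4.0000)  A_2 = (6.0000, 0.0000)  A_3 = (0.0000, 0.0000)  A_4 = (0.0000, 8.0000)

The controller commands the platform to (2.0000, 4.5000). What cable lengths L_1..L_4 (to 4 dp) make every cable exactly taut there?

L_1: Δ = A_1−P = (10.0000, -0.5000) → ‖Δ‖ = √100.2500 = 10.0125
L_2: Δ = A_2−P = (4.0000, -4.5000) → ‖Δ‖ = √36.2500 = 6.0208
L_3: Δ = A_3−P = (-2.0000, -4.5000) → ‖Δ‖ = √24.2500 = 4.9244
L_4: Δ = A_4−P = (-2.0000, 3.5000) → ‖Δ‖ = √16.2500 = 4.0311

(10.0125, 6.0208, 4.9244, 4.0311)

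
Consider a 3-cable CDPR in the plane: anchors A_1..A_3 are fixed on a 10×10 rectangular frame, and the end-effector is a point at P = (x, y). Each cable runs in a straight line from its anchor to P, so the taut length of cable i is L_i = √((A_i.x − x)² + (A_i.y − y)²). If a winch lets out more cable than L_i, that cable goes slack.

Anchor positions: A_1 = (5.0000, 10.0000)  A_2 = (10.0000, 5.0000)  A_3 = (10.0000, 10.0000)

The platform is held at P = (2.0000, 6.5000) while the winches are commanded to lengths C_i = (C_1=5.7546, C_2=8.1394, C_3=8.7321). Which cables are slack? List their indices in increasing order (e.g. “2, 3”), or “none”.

1

i=1: geometric 4.6098 vs commanded 5.7546 ⇒ slack
i=2: geometric 8.1394 vs commanded 8.1394 ⇒ taut
i=3: geometric 8.7321 vs commanded 8.7321 ⇒ taut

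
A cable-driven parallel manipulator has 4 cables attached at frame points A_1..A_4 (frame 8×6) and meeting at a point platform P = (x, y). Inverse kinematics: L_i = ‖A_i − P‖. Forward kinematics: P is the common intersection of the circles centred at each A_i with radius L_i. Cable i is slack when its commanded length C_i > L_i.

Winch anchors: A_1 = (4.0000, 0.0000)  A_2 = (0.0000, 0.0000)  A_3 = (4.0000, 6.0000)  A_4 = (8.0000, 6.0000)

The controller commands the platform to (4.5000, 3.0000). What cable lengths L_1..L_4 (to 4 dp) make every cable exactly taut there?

cable 1: Δx=-0.5000, Δy=-3.0000; L_1 = √(Δx²+Δy²) = 3.0414
cable 2: Δx=-4.5000, Δy=-3.0000; L_2 = √(Δx²+Δy²) = 5.4083
cable 3: Δx=-0.5000, Δy=3.0000; L_3 = √(Δx²+Δy²) = 3.0414
cable 4: Δx=3.5000, Δy=3.0000; L_4 = √(Δx²+Δy²) = 4.6098

(3.0414, 5.4083, 3.0414, 4.6098)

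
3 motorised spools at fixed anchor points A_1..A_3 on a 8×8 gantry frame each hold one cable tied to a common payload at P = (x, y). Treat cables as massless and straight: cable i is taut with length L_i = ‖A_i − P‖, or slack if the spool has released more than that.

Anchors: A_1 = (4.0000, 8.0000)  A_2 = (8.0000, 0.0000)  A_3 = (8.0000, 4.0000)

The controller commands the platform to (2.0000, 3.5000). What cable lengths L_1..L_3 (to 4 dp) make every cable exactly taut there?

L_1: Δ = A_1−P = (2.0000, 4.5000) → ‖Δ‖ = √24.2500 = 4.9244
L_2: Δ = A_2−P = (6.0000, -3.5000) → ‖Δ‖ = √48.2500 = 6.9462
L_3: Δ = A_3−P = (6.0000, 0.5000) → ‖Δ‖ = √36.2500 = 6.0208

(4.9244, 6.9462, 6.0208)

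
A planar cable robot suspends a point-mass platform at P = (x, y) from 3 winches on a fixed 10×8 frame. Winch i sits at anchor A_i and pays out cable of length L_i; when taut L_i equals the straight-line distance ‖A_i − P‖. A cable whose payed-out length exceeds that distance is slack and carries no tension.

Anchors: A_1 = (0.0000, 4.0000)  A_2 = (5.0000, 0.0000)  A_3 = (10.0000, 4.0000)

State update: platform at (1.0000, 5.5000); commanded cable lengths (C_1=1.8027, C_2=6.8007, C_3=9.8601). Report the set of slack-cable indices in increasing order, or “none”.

3

cable 1: √((-1.0000)²+(-1.5000)²)=1.8028, C_1=1.8027: taut
cable 2: √((4.0000)²+(-5.5000)²)=6.8007, C_2=6.8007: taut
cable 3: √((9.0000)²+(-1.5000)²)=9.1241, C_3=9.8601: slack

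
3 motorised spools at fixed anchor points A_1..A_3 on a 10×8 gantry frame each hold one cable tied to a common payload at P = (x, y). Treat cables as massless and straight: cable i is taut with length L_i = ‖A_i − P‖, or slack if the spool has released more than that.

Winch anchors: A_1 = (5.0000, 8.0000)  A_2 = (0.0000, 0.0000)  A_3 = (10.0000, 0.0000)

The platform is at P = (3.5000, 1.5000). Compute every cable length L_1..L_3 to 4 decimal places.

cable 1: Δx=1.5000, Δy=6.5000; L_1 = √(Δx²+Δy²) = 6.6708
cable 2: Δx=-3.5000, Δy=-1.5000; L_2 = √(Δx²+Δy²) = 3.8079
cable 3: Δx=6.5000, Δy=-1.5000; L_3 = √(Δx²+Δy²) = 6.6708

(6.6708, 3.8079, 6.6708)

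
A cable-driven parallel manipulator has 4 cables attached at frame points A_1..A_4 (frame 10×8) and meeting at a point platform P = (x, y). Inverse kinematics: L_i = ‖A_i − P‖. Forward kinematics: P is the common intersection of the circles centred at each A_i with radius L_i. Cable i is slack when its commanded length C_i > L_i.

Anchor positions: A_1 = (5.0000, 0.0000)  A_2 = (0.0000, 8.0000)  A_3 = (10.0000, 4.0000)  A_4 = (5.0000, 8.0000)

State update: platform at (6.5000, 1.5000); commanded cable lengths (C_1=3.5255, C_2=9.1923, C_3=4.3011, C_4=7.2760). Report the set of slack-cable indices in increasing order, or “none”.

1, 4

cable 1: √((-1.5000)²+(-1.5000)²)=2.1213, C_1=3.5255: slack
cable 2: √((-6.5000)²+(6.5000)²)=9.1924, C_2=9.1923: taut
cable 3: √((3.5000)²+(2.5000)²)=4.3012, C_3=4.3011: taut
cable 4: √((-1.5000)²+(6.5000)²)=6.6708, C_4=7.2760: slack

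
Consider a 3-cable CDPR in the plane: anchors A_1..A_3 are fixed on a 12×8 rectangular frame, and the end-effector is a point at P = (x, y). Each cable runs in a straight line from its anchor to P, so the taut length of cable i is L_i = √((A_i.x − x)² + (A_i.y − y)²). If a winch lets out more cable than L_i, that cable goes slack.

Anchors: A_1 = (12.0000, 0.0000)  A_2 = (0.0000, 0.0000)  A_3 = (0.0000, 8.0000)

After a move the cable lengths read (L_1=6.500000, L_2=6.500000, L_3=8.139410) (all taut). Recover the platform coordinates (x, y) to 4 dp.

(6.0000, 2.5000)

expand ‖A_i−P‖²=L_i² and subtract eq 1 (c_i ≔ ‖A_i‖²−L_i²)
c_1 = 144.0000+0.0000−42.2500 = 101.7500
eq1−eq2 → [24.0000  0.0000]·P = 144.0000
eq1−eq3 → [24.0000  -16.0000]·P = 104.0000
2×2 solve → P = (6.0000, 2.5000)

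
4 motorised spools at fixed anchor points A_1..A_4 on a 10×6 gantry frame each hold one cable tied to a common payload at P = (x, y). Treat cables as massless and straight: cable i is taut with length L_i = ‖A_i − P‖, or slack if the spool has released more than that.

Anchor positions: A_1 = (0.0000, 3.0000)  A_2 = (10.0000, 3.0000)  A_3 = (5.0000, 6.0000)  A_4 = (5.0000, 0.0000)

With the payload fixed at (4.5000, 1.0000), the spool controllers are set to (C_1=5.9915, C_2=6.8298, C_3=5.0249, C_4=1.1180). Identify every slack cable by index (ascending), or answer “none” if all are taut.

cable 1: L_1 = ‖A_1−P‖ = 4.9244;  C_1 = 5.9915 → slack
cable 2: L_2 = ‖A_2−P‖ = 5.8523;  C_2 = 6.8298 → slack
cable 3: L_3 = ‖A_3−P‖ = 5.0249;  C_3 = 5.0249 → taut
cable 4: L_4 = ‖A_4−P‖ = 1.1180;  C_4 = 1.1180 → taut

1, 2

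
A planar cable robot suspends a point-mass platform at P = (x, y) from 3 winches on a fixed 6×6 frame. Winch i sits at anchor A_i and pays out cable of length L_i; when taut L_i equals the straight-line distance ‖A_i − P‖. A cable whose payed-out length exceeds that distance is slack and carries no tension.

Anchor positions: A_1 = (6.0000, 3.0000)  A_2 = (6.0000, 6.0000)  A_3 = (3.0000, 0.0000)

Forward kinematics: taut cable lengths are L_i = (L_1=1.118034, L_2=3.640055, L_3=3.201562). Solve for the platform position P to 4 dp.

(5.0000, 2.5000)

each cable: (A_i−P)·(A_i−P) = L_i²; let q_i = ‖A_i‖²−L_i²
q_1 = 36.0000+9.0000−1.2500 = 43.7500
row 1: 0.0000x − 6.0000y = -15.0000  (q_2=58.7500)
row 2: 6.0000x + 6.0000y = 45.0000  (q_3=-1.2500)
Cramer on rows 1–2 → x = 5.0000, y = 2.5000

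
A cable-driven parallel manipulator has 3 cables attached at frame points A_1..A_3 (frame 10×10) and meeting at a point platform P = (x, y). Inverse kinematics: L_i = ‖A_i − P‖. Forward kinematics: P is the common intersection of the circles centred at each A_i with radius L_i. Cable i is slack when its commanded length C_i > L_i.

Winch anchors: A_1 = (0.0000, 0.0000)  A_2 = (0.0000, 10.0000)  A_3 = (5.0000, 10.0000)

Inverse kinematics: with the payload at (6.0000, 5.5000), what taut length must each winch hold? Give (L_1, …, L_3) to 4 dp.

(8.1394, 7.5000, 4.6098)

L_1 = √((0.0000−6.0000)² + (0.0000−5.5000)²) = 8.1394
L_2 = √((0.0000−6.0000)² + (10.0000−5.5000)²) = 7.5000
L_3 = √((5.0000−6.0000)² + (10.0000−5.5000)²) = 4.6098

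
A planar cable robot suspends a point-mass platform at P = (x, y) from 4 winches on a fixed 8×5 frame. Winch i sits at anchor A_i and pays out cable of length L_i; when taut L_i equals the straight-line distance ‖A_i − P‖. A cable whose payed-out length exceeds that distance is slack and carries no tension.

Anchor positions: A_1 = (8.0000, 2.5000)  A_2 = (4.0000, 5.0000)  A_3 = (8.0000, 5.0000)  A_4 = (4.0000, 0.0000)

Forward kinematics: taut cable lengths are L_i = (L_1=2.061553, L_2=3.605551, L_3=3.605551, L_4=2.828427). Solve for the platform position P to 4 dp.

(6.0000, 2.0000)

circle eqns → linear via eq_j − eq_1; set q_j = A_j·A_j − L_j²
q_1 = 64.0000+6.2500−4.2500 = 66.0000
8.0000·x − 5.0000·y = q_1−q_2 = 38.0000
0.0000·x − 5.0000·y = q_1−q_3 = -10.0000
8.0000·x + 5.0000·y = q_1−q_4 = 58.0000
solve first two rows → x=6.0000, y=2.0000
check cable 4: ‖A_4−P‖² = 8.0000 ≈ L_4² = 8.0000 ✓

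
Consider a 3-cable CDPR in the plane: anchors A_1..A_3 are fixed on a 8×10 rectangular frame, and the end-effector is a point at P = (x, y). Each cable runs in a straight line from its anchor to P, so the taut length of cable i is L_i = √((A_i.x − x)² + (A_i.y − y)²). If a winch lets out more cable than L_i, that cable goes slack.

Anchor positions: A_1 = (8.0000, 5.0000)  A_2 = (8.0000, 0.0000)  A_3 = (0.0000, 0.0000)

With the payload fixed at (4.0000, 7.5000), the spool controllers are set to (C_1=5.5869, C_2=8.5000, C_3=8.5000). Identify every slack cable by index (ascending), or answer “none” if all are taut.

i=1: geometric 4.7170 vs commanded 5.5869 ⇒ slack
i=2: geometric 8.5000 vs commanded 8.5000 ⇒ taut
i=3: geometric 8.5000 vs commanded 8.5000 ⇒ taut

1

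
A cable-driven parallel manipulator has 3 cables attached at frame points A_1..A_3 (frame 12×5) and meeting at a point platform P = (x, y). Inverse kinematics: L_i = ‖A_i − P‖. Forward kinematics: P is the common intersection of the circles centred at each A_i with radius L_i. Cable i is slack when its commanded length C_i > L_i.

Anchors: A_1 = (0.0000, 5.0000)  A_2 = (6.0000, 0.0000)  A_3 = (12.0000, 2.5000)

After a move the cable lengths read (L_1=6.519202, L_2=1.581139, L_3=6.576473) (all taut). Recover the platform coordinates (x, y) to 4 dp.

each cable: (A_i−P)·(A_i−P) = L_i²; let k_i = ‖A_i‖²−L_i²
k_1 = 0.0000+25.0000−42.5000 = -17.5000
row 1: -12.0000x + 10.0000y = -51.0000  (k_2=33.5000)
row 2: -24.0000x + 5.0000y = -124.5000  (k_3=107.0000)
Cramer on rows 1–2 → x = 5.5000, y = 1.5000

(5.5000, 1.5000)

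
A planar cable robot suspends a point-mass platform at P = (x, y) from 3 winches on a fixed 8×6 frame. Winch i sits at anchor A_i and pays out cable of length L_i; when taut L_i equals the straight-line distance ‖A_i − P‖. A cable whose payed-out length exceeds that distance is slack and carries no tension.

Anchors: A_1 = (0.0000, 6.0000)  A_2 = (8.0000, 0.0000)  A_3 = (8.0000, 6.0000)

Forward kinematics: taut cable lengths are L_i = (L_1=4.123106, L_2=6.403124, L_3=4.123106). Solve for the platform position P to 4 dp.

expand ‖A_i−P‖²=L_i² and subtract eq 1 (c_i ≔ ‖A_i‖²−L_i²)
c_1 = 0.0000+36.0000−17.0000 = 19.0000
eq1−eq2 → [-16.0000  12.0000]·P = -4.0000
eq1−eq3 → [-16.0000  0.0000]·P = -64.0000
2×2 solve → P = (4.0000, 5.0000)

(4.0000, 5.0000)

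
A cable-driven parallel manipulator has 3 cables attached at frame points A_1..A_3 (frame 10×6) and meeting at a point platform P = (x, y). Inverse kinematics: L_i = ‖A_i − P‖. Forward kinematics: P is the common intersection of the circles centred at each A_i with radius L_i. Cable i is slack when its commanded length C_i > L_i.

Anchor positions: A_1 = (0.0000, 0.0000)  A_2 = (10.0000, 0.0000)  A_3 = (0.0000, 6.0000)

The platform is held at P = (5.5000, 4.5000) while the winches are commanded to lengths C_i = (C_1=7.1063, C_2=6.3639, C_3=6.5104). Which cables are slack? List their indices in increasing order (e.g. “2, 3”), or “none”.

cable 1: √((-5.5000)²+(-4.5000)²)=7.1063, C_1=7.1063: taut
cable 2: √((4.5000)²+(-4.5000)²)=6.3640, C_2=6.3639: taut
cable 3: √((-5.5000)²+(1.5000)²)=5.7009, C_3=6.5104: slack

3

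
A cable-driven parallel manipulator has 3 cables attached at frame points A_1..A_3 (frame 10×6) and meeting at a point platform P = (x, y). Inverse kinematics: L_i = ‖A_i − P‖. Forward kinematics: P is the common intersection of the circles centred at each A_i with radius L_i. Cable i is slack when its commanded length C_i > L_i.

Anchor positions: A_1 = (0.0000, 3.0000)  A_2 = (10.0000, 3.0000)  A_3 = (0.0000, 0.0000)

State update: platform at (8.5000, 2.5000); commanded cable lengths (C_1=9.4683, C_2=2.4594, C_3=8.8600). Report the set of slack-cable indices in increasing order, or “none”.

i=1: geometric 8.5147 vs commanded 9.4683 ⇒ slack
i=2: geometric 1.5811 vs commanded 2.4594 ⇒ slack
i=3: geometric 8.8600 vs commanded 8.8600 ⇒ taut

1, 2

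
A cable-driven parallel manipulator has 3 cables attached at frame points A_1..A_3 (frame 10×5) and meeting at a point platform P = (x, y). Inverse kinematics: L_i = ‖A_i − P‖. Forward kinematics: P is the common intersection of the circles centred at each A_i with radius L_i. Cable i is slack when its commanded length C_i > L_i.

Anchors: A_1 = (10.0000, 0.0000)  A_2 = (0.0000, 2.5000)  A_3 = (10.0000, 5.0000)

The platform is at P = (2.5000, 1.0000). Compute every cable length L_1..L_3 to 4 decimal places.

(7.5664, 2.9155, 8.5000)

L_1: Δ = A_1−P = (7.5000, -1.0000) → ‖Δ‖ = √57.2500 = 7.5664
L_2: Δ = A_2−P = (-2.5000, 1.5000) → ‖Δ‖ = √8.5000 = 2.9155
L_3: Δ = A_3−P = (7.5000, 4.0000) → ‖Δ‖ = √72.2500 = 8.5000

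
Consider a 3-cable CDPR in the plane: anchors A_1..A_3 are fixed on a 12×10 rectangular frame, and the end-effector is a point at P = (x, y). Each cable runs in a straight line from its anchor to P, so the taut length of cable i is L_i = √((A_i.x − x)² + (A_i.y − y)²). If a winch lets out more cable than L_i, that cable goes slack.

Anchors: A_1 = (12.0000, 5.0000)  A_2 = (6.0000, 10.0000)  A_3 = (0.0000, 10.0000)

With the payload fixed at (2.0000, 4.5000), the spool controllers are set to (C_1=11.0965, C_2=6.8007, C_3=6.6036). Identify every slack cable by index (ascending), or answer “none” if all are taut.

1, 3

i=1: geometric 10.0125 vs commanded 11.0965 ⇒ slack
i=2: geometric 6.8007 vs commanded 6.8007 ⇒ taut
i=3: geometric 5.8523 vs commanded 6.6036 ⇒ slack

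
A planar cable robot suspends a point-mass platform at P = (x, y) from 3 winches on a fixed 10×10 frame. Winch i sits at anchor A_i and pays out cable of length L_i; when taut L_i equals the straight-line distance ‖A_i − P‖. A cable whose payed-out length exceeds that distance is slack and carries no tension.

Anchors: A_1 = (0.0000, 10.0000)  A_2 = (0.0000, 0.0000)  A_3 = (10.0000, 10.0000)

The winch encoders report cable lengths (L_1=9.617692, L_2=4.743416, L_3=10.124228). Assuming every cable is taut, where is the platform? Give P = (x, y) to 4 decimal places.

expand ‖A_i−P‖²=L_i² and subtract eq 1 (c_i ≔ ‖A_i‖²−L_i²)
c_1 = 0.0000+100.0000−92.5000 = 7.5000
eq1−eq2 → [0.0000  20.0000]·P = 30.0000
eq1−eq3 → [-20.0000  0.0000]·P = -90.0000
2×2 solve → P = (4.5000, 1.5000)

(4.5000, 1.5000)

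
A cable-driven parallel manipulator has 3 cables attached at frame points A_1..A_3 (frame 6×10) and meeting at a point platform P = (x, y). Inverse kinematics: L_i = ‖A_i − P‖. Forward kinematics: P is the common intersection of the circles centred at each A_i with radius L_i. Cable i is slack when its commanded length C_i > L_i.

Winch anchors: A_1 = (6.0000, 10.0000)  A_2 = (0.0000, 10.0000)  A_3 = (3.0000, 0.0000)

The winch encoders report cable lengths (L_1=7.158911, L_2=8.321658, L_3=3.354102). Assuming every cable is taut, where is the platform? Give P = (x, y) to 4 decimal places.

(4.5000, 3.0000)

each cable: (A_i−P)·(A_i−P) = L_i²; let q_i = ‖A_i‖²−L_i²
q_1 = 36.0000+100.0000−51.2500 = 84.7500
row 1: 12.0000x + 0.0000y = 54.0000  (q_2=30.7500)
row 2: 6.0000x + 20.0000y = 87.0000  (q_3=-2.2500)
Cramer on rows 1–2 → x = 4.5000, y = 3.0000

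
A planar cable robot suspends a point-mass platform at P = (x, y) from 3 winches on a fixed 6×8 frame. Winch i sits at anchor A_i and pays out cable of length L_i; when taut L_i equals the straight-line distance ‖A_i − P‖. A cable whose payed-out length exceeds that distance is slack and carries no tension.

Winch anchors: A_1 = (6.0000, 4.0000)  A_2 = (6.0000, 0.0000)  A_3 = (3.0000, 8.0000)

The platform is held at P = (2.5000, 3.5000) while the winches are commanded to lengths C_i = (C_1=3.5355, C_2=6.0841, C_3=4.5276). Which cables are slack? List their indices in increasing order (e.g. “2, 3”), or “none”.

i=1: geometric 3.5355 vs commanded 3.5355 ⇒ taut
i=2: geometric 4.9497 vs commanded 6.0841 ⇒ slack
i=3: geometric 4.5277 vs commanded 4.5276 ⇒ taut

2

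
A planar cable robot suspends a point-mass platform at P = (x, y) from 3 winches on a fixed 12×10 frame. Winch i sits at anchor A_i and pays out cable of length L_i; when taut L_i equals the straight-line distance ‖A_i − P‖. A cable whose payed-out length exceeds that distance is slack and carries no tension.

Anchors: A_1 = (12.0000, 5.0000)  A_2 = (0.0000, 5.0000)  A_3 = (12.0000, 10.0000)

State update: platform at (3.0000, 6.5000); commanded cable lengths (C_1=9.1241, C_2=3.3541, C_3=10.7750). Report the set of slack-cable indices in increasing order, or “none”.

3

cable 1: √((9.0000)²+(-1.5000)²)=9.1241, C_1=9.1241: taut
cable 2: √((-3.0000)²+(-1.5000)²)=3.3541, C_2=3.3541: taut
cable 3: √((9.0000)²+(3.5000)²)=9.6566, C_3=10.7750: slack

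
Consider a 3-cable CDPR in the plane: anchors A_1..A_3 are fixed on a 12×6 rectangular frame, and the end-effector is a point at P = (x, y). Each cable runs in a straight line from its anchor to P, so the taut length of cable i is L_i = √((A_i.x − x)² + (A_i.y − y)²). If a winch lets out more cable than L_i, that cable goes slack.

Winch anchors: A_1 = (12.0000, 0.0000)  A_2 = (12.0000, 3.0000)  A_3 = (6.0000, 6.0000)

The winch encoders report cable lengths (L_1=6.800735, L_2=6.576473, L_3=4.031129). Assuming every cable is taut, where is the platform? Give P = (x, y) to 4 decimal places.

circle eqns → linear via eq_j − eq_1; set q_j = A_j·A_j − L_j²
q_1 = 144.0000+0.0000−46.2500 = 97.7500
0.0000·x − 6.0000·y = q_1−q_2 = -12.0000
12.0000·x − 12.0000·y = q_1−q_3 = 42.0000
solve first two rows → x=5.5000, y=2.0000

(5.5000, 2.0000)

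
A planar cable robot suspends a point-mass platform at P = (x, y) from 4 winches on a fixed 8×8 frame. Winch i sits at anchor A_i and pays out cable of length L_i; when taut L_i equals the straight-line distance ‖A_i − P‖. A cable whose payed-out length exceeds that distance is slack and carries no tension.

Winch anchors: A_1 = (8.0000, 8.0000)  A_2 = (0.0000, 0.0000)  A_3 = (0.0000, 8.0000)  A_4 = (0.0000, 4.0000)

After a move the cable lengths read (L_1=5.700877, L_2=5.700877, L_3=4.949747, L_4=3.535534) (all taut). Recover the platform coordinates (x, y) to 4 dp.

(3.5000, 4.5000)

expand ‖A_i−P‖²=L_i² and subtract eq 1 (c_i ≔ ‖A_i‖²−L_i²)
c_1 = 64.0000+64.0000−32.5000 = 95.5000
eq1−eq2 → [16.0000  16.0000]·P = 128.0000
eq1−eq3 → [16.0000  0.0000]·P = 56.0000
eq1−eq4 → [16.0000  8.0000]·P = 92.0000
2×2 solve → P = (3.5000, 4.5000)
check cable 4: ‖A_4−P‖² = 12.5000 ≈ L_4² = 12.5000 ✓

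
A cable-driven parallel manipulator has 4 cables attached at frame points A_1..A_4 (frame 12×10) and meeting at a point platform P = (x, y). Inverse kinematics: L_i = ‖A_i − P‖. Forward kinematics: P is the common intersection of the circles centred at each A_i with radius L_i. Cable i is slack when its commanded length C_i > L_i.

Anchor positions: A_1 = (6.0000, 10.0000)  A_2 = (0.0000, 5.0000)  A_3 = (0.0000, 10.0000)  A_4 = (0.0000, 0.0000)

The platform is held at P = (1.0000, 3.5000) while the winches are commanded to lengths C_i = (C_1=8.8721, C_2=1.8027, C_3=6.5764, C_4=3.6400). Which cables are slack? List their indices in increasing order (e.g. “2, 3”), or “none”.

1

cable 1: L_1 = ‖A_1−P‖ = 8.2006;  C_1 = 8.8721 → slack
cable 2: L_2 = ‖A_2−P‖ = 1.8028;  C_2 = 1.8027 → taut
cable 3: L_3 = ‖A_3−P‖ = 6.5765;  C_3 = 6.5764 → taut
cable 4: L_4 = ‖A_4−P‖ = 3.6401;  C_4 = 3.6400 → taut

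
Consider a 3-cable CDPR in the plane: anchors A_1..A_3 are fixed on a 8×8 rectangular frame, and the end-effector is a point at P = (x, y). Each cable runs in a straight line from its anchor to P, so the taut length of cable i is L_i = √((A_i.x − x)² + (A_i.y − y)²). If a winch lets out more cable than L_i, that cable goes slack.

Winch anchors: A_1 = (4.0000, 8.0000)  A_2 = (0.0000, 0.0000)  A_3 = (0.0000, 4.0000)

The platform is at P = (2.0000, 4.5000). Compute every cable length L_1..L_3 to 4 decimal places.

(4.0311, 4.9244, 2.0616)

cable 1: Δx=2.0000, Δy=3.5000; L_1 = √(Δx²+Δy²) = 4.0311
cable 2: Δx=-2.0000, Δy=-4.5000; L_2 = √(Δx²+Δy²) = 4.9244
cable 3: Δx=-2.0000, Δy=-0.5000; L_3 = √(Δx²+Δy²) = 2.0616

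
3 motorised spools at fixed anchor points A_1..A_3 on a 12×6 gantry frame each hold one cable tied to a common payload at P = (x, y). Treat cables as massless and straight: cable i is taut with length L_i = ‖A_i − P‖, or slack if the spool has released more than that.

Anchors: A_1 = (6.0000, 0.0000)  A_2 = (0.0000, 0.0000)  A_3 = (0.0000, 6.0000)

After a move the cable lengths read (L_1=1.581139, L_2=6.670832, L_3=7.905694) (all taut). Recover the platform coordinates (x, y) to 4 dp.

(6.5000, 1.5000)

circle eqns → linear via eq_j − eq_1; set q_j = A_j·A_j − L_j²
q_1 = 36.0000+0.0000−2.5000 = 33.5000
12.0000·x + 0.0000·y = q_1−q_2 = 78.0000
12.0000·x − 12.0000·y = q_1−q_3 = 60.0000
solve first two rows → x=6.5000, y=1.5000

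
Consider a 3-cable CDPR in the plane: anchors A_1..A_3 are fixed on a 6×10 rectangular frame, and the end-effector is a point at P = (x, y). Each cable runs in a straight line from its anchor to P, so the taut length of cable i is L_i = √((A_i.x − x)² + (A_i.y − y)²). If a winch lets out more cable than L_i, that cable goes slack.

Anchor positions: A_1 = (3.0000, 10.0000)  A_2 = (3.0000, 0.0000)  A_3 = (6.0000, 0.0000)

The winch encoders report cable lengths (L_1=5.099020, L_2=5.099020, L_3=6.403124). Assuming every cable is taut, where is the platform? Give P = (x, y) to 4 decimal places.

(2.0000, 5.0000)

expand ‖A_i−P‖²=L_i² and subtract eq 1 (k_i ≔ ‖A_i‖²−L_i²)
k_1 = 9.0000+100.0000−26.0000 = 83.0000
eq1−eq2 → [0.0000  20.0000]·P = 100.0000
eq1−eq3 → [-6.0000  20.0000]·P = 88.0000
2×2 solve → P = (2.0000, 5.0000)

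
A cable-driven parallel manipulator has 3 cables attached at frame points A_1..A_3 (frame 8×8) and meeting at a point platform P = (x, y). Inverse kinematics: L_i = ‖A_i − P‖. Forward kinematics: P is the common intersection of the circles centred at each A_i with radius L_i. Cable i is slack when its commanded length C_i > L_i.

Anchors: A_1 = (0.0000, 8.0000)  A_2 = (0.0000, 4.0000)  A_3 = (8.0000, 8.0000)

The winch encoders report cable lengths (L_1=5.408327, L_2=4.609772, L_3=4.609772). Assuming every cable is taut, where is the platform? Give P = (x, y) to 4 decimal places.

(4.5000, 5.0000)

expand ‖A_i−P‖²=L_i² and subtract eq 1 (q_i ≔ ‖A_i‖²−L_i²)
q_1 = 0.0000+64.0000−29.2500 = 34.7500
eq1−eq2 → [0.0000  8.0000]·P = 40.0000
eq1−eq3 → [-16.0000  0.0000]·P = -72.0000
2×2 solve → P = (4.5000, 5.0000)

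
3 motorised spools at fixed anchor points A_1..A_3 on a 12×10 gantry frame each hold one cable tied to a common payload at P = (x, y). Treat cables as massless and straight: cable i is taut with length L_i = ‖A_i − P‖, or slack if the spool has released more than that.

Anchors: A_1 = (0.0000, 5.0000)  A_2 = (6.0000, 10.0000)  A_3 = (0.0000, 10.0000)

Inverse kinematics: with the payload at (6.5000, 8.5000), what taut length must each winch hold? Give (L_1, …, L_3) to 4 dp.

L_1 = √((0.0000−6.5000)² + (5.0000−8.5000)²) = 7.3824
L_2 = √((6.0000−6.5000)² + (10.0000−8.5000)²) = 1.5811
L_3 = √((0.0000−6.5000)² + (10.0000−8.5000)²) = 6.6708

(7.3824, 1.5811, 6.6708)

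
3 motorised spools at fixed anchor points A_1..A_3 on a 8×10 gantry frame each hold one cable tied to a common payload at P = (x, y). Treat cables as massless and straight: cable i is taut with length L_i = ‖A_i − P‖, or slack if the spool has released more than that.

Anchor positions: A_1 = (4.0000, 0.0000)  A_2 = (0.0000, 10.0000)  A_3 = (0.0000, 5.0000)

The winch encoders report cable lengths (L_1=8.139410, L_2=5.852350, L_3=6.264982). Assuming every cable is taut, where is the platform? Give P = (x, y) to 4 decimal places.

(5.5000, 8.0000)

circle eqns → linear via eq_j − eq_1; set c_j = A_j·A_j − L_j²
c_1 = 16.0000+0.0000−66.2500 = -50.2500
8.0000·x − 20.0000·y = c_1−c_2 = -116.0000
8.0000·x − 10.0000·y = c_1−c_3 = -36.0000
solve first two rows → x=5.5000, y=8.0000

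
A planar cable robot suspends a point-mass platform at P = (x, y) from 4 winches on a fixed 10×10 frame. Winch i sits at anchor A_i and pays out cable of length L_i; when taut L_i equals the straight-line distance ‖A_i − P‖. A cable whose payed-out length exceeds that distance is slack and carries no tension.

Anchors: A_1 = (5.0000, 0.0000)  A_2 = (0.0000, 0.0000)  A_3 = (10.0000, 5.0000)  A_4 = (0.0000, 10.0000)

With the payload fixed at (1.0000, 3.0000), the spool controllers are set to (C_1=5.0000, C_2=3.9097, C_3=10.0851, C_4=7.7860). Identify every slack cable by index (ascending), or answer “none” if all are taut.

i=1: geometric 5.0000 vs commanded 5.0000 ⇒ taut
i=2: geometric 3.1623 vs commanded 3.9097 ⇒ slack
i=3: geometric 9.2195 vs commanded 10.0851 ⇒ slack
i=4: geometric 7.0711 vs commanded 7.7860 ⇒ slack

2, 3, 4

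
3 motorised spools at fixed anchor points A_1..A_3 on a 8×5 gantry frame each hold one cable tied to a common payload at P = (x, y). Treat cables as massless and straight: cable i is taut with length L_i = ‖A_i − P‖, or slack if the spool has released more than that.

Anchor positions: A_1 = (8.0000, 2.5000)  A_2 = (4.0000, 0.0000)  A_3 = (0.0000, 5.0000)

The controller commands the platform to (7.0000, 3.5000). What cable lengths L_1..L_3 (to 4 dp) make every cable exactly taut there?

(1.4142, 4.6098, 7.1589)

L_1: Δ = A_1−P = (1.0000, -1.0000) → ‖Δ‖ = √2.0000 = 1.4142
L_2: Δ = A_2−P = (-3.0000, -3.5000) → ‖Δ‖ = √21.2500 = 4.6098
L_3: Δ = A_3−P = (-7.0000, 1.5000) → ‖Δ‖ = √51.2500 = 7.1589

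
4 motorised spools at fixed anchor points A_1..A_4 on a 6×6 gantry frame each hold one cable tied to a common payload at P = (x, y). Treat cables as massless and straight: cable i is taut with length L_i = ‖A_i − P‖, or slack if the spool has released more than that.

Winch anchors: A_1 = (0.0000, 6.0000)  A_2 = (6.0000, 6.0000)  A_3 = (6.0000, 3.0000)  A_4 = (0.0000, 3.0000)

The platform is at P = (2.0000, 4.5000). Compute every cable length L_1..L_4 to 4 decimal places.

L_1 = √((0.0000−2.0000)² + (6.0000−4.5000)²) = 2.5000
L_2 = √((6.0000−2.0000)² + (6.0000−4.5000)²) = 4.2720
L_3 = √((6.0000−2.0000)² + (3.0000−4.5000)²) = 4.2720
L_4 = √((0.0000−2.0000)² + (3.0000−4.5000)²) = 2.5000

(2.5000, 4.2720, 4.2720, 2.5000)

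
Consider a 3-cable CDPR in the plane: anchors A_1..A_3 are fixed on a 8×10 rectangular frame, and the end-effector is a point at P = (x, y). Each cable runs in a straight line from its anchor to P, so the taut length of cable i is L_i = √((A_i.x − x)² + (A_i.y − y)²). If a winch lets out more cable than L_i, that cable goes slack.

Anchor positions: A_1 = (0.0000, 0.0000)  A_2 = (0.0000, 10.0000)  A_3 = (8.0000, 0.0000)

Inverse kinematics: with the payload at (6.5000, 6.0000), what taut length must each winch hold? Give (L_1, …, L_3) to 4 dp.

(8.8459, 7.6322, 6.1847)

L_1 = √((0.0000−6.5000)² + (0.0000−6.0000)²) = 8.8459
L_2 = √((0.0000−6.5000)² + (10.0000−6.0000)²) = 7.6322
L_3 = √((8.0000−6.5000)² + (0.0000−6.0000)²) = 6.1847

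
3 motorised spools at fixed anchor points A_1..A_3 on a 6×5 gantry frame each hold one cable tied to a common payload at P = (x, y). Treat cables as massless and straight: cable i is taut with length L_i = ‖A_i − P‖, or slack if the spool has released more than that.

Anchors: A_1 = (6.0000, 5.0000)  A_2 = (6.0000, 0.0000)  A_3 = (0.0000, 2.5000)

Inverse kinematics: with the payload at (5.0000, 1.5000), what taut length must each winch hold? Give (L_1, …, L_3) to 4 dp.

L_1 = √((6.0000−5.0000)² + (5.0000−1.5000)²) = 3.6401
L_2 = √((6.0000−5.0000)² + (0.0000−1.5000)²) = 1.8028
L_3 = √((0.0000−5.0000)² + (2.5000−1.5000)²) = 5.0990

(3.6401, 1.8028, 5.0990)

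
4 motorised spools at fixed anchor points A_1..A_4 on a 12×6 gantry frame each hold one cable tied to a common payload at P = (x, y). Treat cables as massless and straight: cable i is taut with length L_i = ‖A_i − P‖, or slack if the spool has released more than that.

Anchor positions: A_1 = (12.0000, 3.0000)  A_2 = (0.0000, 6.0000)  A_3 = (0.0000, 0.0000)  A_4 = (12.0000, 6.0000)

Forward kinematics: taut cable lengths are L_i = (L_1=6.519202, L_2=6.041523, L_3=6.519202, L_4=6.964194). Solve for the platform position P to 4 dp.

(5.5000, 3.5000)

expand ‖A_i−P‖²=L_i² and subtract eq 1 (c_i ≔ ‖A_i‖²−L_i²)
c_1 = 144.0000+9.0000−42.5000 = 110.5000
eq1−eq2 → [24.0000  -6.0000]·P = 111.0000
eq1−eq3 → [24.0000  6.0000]·P = 153.0000
eq1−eq4 → [0.0000  -6.0000]·P = -21.0000
2×2 solve → P = (5.5000, 3.5000)
check cable 4: ‖A_4−P‖² = 48.5000 ≈ L_4² = 48.5000 ✓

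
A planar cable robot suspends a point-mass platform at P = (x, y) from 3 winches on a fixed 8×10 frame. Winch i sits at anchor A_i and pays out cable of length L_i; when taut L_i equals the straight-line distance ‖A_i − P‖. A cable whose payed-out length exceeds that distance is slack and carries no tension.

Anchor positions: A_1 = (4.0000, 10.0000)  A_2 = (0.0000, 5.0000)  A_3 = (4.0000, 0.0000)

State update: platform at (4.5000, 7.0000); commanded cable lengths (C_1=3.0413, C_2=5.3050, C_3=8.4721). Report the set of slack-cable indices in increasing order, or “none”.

cable 1: L_1 = ‖A_1−P‖ = 3.0414;  C_1 = 3.0413 → taut
cable 2: L_2 = ‖A_2−P‖ = 4.9244;  C_2 = 5.3050 → slack
cable 3: L_3 = ‖A_3−P‖ = 7.0178;  C_3 = 8.4721 → slack

2, 3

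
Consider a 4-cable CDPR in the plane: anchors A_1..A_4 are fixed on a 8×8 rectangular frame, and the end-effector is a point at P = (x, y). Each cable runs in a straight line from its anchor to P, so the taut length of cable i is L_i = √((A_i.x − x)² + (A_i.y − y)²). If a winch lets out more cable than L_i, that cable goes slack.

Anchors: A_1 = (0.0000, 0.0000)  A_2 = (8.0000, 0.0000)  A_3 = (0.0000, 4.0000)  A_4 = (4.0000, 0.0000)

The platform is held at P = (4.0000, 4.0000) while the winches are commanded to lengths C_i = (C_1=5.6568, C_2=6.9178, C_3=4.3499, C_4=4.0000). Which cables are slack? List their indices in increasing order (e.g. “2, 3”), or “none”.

cable 1: L_1 = ‖A_1−P‖ = 5.6569;  C_1 = 5.6568 → taut
cable 2: L_2 = ‖A_2−P‖ = 5.6569;  C_2 = 6.9178 → slack
cable 3: L_3 = ‖A_3−P‖ = 4.0000;  C_3 = 4.3499 → slack
cable 4: L_4 = ‖A_4−P‖ = 4.0000;  C_4 = 4.0000 → taut

2, 3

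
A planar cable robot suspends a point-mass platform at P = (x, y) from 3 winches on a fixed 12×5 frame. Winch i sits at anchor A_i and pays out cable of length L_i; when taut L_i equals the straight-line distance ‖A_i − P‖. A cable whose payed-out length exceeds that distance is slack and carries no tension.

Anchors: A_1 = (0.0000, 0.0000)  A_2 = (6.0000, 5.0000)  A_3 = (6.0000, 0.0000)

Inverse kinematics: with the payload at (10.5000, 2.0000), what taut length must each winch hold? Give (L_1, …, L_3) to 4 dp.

L_1: Δ = A_1−P = (-10.5000, -2.0000) → ‖Δ‖ = √114.2500 = 10.6888
L_2: Δ = A_2−P = (-4.5000, 3.0000) → ‖Δ‖ = √29.2500 = 5.4083
L_3: Δ = A_3−P = (-4.5000, -2.0000) → ‖Δ‖ = √24.2500 = 4.9244

(10.6888, 5.4083, 4.9244)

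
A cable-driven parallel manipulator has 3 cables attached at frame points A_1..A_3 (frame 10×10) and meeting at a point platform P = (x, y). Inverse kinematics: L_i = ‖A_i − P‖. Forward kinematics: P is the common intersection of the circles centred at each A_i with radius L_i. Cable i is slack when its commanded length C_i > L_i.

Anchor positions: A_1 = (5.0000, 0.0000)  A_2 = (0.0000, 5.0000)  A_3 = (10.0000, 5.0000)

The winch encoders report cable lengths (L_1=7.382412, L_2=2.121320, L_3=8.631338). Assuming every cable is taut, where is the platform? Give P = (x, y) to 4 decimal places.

expand ‖A_i−P‖²=L_i² and subtract eq 1 (k_i ≔ ‖A_i‖²−L_i²)
k_1 = 25.0000+0.0000−54.5000 = -29.5000
eq1−eq2 → [10.0000  -10.0000]·P = -50.0000
eq1−eq3 → [-10.0000  -10.0000]·P = -80.0000
2×2 solve → P = (1.5000, 6.5000)

(1.5000, 6.5000)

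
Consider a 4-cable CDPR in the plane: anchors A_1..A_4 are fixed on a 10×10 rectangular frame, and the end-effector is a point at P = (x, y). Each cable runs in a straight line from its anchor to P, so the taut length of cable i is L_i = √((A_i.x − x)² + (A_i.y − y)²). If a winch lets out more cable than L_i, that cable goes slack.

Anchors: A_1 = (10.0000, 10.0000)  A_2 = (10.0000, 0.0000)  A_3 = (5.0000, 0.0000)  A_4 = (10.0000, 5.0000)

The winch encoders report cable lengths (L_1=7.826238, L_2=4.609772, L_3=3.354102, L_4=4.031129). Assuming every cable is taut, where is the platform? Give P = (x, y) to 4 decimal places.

circle eqns → linear via eq_j − eq_1; set q_j = A_j·A_j − L_j²
q_1 = 100.0000+100.0000−61.2500 = 138.7500
0.0000·x + 20.0000·y = q_1−q_2 = 60.0000
10.0000·x + 20.0000·y = q_1−q_3 = 125.0000
0.0000·x + 10.0000·y = q_1−q_4 = 30.0000
solve first two rows → x=6.5000, y=3.0000
check cable 4: ‖A_4−P‖² = 16.2500 ≈ L_4² = 16.2500 ✓

(6.5000, 3.0000)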